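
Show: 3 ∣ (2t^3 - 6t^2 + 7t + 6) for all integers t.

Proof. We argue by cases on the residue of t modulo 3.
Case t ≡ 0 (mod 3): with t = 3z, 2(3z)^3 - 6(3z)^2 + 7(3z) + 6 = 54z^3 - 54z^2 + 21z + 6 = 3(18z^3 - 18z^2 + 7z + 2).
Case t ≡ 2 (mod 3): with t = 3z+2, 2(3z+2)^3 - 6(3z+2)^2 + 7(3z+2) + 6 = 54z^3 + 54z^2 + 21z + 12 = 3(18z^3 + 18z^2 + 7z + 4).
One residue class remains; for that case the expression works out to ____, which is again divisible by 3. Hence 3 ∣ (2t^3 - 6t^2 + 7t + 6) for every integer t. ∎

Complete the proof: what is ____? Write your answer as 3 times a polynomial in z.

The residues treated are {0, 2}, so the missing case is t ≡ 1 (mod 3); write t = 3z+1.
Then 2(3z+1)^3 - 6(3z+1)^2 + 7(3z+1) + 6 = 54z^3 + 3z + 9 = 3(18z^3 + z + 3).

3(18z^3 + z + 3)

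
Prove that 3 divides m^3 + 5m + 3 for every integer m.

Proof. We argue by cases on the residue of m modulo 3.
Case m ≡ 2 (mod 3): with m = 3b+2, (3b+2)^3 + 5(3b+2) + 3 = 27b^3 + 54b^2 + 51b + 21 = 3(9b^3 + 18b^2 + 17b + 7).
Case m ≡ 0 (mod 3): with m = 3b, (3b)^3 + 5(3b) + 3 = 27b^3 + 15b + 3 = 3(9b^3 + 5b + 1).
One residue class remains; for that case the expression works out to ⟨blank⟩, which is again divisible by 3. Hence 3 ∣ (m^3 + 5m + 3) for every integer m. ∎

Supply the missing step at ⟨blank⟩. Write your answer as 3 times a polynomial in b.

3(9b^3 + 9b^2 + 8b + 3)

The residues treated are {2, 0}, so the missing case is m ≡ 1 (mod 3); write m = 3b+1.
Then (3b+1)^3 + 5(3b+1) + 3 = 27b^3 + 27b^2 + 24b + 9 = 3(9b^3 + 9b^2 + 8b + 3).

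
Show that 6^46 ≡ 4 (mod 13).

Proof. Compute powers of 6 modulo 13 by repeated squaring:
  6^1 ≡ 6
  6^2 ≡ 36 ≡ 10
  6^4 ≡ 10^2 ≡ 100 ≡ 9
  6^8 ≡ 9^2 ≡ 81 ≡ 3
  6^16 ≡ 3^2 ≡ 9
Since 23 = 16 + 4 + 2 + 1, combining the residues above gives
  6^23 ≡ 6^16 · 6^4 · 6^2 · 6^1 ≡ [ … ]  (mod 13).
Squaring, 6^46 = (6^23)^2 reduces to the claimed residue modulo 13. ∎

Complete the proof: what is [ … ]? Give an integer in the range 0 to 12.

6^16 · 6^4 · 6^2 · 6^1 ≡ 9 · 9 · 10 · 6 = 4860.
4860 mod 13 = 11, so 6^23 ≡ 11 (mod 13).

11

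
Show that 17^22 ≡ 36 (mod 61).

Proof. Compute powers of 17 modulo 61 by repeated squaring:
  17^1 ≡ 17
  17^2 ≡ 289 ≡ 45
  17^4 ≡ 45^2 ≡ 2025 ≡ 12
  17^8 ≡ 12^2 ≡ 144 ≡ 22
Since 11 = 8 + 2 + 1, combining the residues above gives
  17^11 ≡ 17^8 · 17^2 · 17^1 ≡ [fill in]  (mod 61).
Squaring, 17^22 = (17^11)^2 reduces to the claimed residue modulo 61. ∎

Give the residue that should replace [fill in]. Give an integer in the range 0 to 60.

55

17^8 · 17^2 · 17^1 ≡ 22 · 45 · 17 = 16830.
16830 mod 61 = 55, so 17^11 ≡ 55 (mod 61).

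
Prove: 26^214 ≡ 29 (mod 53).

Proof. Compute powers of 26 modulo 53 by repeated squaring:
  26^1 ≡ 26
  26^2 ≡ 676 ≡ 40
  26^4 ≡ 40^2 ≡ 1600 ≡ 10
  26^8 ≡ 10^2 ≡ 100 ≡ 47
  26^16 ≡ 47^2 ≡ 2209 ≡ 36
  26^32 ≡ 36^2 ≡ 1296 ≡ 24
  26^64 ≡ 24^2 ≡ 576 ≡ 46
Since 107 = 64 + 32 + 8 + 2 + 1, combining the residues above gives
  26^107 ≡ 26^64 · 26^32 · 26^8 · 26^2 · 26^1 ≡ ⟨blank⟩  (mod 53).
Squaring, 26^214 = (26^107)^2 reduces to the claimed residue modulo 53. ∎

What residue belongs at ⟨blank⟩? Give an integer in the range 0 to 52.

33

Multiply the listed residues: 46 · 24 · 47 · 40 · 26 = 1104 → 51888 → 2075520 → 53963520.
Reducing modulo 53: 53963520 = 1018179·53 + 33, so 26^107 ≡ 33.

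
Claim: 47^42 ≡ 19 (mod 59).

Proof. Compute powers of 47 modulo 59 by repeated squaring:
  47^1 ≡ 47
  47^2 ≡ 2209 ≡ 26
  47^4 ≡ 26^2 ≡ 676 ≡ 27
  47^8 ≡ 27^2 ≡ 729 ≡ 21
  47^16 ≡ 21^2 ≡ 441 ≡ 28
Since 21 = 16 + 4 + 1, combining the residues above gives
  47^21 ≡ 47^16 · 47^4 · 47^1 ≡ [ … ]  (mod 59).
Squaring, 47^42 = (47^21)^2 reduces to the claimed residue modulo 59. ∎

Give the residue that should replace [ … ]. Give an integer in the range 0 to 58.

14

47^16 · 47^4 · 47^1 ≡ 28 · 27 · 47 = 35532.
35532 mod 59 = 14, so 47^21 ≡ 14 (mod 59).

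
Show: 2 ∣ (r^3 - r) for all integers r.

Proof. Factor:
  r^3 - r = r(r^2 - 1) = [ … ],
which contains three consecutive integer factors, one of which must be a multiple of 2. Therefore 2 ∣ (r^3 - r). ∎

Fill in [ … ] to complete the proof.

(r - 1)r(r + 1)

r(r^2 - 1) = r(r - 1)(r + 1) = (r - 1)r(r + 1).
These three factors are consecutive integers, so their product is divisible by 2.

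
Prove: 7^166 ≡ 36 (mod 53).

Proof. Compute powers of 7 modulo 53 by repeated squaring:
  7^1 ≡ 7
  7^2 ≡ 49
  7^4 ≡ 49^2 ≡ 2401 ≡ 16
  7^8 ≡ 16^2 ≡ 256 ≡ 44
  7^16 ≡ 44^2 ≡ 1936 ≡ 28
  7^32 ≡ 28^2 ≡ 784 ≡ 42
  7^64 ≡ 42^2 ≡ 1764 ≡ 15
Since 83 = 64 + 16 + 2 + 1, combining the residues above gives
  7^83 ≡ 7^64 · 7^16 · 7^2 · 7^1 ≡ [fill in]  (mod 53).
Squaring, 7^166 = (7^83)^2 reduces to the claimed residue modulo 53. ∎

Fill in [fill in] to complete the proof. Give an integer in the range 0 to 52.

7^64 · 7^16 · 7^2 · 7^1 ≡ 15 · 28 · 49 · 7 = 144060.
144060 mod 53 = 6, so 7^83 ≡ 6 (mod 53).

6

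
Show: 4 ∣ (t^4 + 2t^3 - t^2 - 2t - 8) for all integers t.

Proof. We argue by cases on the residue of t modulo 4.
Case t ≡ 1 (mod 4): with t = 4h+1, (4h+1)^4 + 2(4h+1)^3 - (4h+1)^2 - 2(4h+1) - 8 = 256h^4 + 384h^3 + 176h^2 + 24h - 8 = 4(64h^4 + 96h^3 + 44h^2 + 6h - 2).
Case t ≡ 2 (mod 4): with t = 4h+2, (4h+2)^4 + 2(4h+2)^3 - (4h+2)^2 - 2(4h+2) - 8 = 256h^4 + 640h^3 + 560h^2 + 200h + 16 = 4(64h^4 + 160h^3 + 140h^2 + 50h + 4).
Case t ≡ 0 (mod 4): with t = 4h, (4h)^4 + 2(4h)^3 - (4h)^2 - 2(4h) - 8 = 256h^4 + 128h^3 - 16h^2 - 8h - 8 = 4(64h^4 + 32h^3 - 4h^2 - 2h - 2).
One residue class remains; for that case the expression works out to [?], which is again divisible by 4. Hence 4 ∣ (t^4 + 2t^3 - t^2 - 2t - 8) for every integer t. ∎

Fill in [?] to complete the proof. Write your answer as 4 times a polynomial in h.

4(64h^4 + 224h^3 + 284h^2 + 154h + 28)

Only t ≡ 3 (mod 4) is unaccounted for. Put t = 4h+3:
(4h+3)^4 + 2(4h+3)^3 - (4h+3)^2 - 2(4h+3) - 8 expands to 256h^4 + 896h^3 + 1136h^2 + 616h + 112,
and factoring out 4 leaves 4(64h^4 + 224h^3 + 284h^2 + 154h + 28).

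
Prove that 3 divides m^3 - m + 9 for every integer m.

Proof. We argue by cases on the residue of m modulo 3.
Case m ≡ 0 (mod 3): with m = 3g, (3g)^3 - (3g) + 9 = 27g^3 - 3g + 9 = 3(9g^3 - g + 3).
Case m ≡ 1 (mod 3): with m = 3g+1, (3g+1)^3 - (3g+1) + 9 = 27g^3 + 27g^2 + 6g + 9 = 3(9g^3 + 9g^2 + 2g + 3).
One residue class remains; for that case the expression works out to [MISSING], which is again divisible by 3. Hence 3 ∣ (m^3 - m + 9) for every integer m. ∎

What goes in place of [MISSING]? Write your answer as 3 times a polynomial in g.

The residues treated are {0, 1}, so the missing case is m ≡ 2 (mod 3); write m = 3g+2.
Then (3g+2)^3 - (3g+2) + 9 = 27g^3 + 54g^2 + 33g + 15 = 3(9g^3 + 18g^2 + 11g + 5).

3(9g^3 + 18g^2 + 11g + 5)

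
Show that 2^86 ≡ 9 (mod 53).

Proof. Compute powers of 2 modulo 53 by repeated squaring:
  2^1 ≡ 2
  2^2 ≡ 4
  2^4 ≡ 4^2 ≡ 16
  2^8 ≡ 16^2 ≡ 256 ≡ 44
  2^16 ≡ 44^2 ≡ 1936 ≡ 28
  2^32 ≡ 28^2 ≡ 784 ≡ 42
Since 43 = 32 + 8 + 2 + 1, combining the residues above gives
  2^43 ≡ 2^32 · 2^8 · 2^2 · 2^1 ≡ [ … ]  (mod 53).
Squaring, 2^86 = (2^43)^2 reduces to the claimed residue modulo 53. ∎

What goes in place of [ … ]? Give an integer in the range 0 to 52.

50

2^32 · 2^8 · 2^2 · 2^1 ≡ 42 · 44 · 4 · 2 = 14784.
14784 mod 53 = 50, so 2^43 ≡ 50 (mod 53).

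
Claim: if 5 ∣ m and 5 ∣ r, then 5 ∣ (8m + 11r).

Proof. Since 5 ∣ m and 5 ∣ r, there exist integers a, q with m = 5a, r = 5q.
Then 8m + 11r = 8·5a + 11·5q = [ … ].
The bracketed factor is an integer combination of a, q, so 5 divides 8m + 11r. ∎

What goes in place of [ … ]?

5(8a + 11q)

Each term has a factor of 5: 8·5a + 11·5q = 5·(8a + 11q).
Since 8a + 11q is an integer, 5 ∣ (8m + 11r).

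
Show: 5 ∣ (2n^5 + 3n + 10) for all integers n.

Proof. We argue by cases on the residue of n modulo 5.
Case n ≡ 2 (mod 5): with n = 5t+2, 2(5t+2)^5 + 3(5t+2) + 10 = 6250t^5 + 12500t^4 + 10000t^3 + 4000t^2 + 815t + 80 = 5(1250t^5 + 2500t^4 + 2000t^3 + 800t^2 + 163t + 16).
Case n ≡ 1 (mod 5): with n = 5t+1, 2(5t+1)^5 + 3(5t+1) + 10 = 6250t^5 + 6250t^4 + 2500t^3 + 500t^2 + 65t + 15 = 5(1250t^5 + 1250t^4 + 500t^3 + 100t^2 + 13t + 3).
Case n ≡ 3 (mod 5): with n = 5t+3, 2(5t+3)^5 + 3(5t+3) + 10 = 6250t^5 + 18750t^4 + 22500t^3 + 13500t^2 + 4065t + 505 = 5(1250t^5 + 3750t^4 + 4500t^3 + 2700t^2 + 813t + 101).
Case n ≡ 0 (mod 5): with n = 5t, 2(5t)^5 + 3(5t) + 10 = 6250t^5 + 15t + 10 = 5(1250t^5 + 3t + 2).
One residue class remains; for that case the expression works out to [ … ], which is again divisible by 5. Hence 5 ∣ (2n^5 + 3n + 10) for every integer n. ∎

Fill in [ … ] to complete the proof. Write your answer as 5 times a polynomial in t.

5(1250t^5 + 5000t^4 + 8000t^3 + 6400t^2 + 2563t + 414)

The residues treated are {2, 1, 3, 0}, so the missing case is n ≡ 4 (mod 5); write n = 5t+4.
Then 2(5t+4)^5 + 3(5t+4) + 10 = 6250t^5 + 25000t^4 + 40000t^3 + 32000t^2 + 12815t + 2070 = 5(1250t^5 + 5000t^4 + 8000t^3 + 6400t^2 + 2563t + 414).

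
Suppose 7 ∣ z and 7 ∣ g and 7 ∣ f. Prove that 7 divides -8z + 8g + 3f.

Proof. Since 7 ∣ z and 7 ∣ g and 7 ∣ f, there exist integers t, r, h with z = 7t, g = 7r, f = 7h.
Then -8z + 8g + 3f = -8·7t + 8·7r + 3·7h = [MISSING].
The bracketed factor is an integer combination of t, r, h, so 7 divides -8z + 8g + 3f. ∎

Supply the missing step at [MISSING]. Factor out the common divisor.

Each term has a factor of 7: -8·7t + 8·7r + 3·7h = 7·(3h + 8r - 8t).
Since 3h + 8r - 8t is an integer, 7 ∣ (-8z + 8g + 3f).

7(3h + 8r - 8t)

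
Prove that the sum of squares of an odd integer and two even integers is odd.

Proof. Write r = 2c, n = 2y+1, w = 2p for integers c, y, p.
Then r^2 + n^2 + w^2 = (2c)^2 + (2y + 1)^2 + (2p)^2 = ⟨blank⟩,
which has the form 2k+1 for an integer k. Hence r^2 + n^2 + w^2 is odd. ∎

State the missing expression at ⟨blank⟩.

2(2c^2 + 2p^2 + 2y^2 + 2y) + 1

(2c)^2 + (2y + 1)^2 + (2p)^2 = 4c^2 + 4p^2 + 4y^2 + 4y + 1
= 2(2c^2 + 2p^2 + 2y^2 + 2y) + 1.
Since 2c^2 + 2p^2 + 2y^2 + 2y is an integer, the sum of squares is of the form 2k+1 for an integer k.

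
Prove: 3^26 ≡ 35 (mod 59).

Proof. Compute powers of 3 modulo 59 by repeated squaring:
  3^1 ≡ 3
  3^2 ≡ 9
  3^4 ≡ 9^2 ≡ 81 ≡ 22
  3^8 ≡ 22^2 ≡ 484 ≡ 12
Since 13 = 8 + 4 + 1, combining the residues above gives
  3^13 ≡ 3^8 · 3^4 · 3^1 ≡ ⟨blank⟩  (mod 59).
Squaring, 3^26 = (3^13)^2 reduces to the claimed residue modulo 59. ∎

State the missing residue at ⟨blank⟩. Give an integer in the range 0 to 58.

25

Multiply the listed residues: 12 · 22 · 3 = 264 → 792.
Reducing modulo 59: 792 = 13·59 + 25, so 3^13 ≡ 25.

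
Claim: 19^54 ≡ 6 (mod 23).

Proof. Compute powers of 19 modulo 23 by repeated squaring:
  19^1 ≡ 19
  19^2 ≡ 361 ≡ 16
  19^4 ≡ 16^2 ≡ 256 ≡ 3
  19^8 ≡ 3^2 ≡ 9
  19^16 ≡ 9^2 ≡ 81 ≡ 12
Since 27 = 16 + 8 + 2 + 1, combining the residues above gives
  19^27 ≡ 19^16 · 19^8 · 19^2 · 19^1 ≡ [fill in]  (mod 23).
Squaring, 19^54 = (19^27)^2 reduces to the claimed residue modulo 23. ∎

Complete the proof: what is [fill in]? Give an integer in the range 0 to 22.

11

19^16 · 19^8 · 19^2 · 19^1 ≡ 12 · 9 · 16 · 19 = 32832.
32832 mod 23 = 11, so 19^27 ≡ 11 (mod 23).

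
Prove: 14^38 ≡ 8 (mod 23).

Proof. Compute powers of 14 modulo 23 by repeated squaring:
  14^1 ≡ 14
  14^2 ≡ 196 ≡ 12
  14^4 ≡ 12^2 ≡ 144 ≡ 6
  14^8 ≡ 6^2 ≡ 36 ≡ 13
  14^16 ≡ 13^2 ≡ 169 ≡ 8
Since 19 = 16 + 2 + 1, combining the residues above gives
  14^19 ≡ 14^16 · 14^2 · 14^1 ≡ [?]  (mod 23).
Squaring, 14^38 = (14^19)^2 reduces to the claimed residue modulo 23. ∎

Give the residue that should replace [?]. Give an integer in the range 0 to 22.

Multiply the listed residues: 8 · 12 · 14 = 96 → 1344.
Reducing modulo 23: 1344 = 58·23 + 10, so 14^19 ≡ 10.

10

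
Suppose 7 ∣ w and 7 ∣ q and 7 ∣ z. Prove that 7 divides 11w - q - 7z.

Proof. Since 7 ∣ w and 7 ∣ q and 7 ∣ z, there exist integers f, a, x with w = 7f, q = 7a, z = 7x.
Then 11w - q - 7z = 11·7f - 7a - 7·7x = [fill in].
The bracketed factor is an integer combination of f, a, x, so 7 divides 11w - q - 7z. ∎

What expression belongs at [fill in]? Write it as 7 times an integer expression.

Pull the common 7 out of every term: 11·7f - 7a - 7·7x = 7(-a + 11f - 7x).
-a + 11f - 7x is an integer, which exhibits the divisibility.

7(-a + 11f - 7x)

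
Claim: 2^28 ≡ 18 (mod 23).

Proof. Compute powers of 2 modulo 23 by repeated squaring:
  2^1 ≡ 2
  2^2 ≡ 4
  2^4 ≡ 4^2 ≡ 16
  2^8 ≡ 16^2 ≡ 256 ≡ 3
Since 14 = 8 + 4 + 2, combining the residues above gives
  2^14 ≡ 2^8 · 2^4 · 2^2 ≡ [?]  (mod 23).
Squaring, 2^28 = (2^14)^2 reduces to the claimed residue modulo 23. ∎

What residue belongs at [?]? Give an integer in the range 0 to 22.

Multiply the listed residues: 3 · 16 · 4 = 48 → 192.
Reducing modulo 23: 192 = 8·23 + 8, so 2^14 ≡ 8.

8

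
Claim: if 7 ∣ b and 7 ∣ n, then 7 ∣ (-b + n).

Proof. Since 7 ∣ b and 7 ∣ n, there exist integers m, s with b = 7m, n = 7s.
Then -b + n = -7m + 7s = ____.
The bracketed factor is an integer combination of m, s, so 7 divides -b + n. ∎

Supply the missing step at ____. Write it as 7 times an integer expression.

Each term has a factor of 7: -7m + 7s = 7·(-m + s).
Since -m + s is an integer, 7 ∣ (-b + n).

7(-m + s)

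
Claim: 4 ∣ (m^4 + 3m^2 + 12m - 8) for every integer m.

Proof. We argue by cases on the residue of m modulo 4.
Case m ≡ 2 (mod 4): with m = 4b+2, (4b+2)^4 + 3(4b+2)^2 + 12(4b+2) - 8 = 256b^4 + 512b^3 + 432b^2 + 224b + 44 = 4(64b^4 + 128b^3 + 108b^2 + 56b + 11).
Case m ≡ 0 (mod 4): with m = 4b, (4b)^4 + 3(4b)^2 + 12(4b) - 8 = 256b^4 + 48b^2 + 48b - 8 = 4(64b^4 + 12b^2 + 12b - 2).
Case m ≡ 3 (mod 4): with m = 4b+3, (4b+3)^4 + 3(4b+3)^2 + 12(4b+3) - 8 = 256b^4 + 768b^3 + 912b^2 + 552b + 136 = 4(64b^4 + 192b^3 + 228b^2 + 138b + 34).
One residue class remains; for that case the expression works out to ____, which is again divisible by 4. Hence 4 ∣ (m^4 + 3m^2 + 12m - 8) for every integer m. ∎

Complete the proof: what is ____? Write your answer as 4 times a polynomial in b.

4(64b^4 + 64b^3 + 36b^2 + 22b + 2)

The residues treated are {2, 0, 3}, so the missing case is m ≡ 1 (mod 4); write m = 4b+1.
Then (4b+1)^4 + 3(4b+1)^2 + 12(4b+1) - 8 = 256b^4 + 256b^3 + 144b^2 + 88b + 8 = 4(64b^4 + 64b^3 + 36b^2 + 22b + 2).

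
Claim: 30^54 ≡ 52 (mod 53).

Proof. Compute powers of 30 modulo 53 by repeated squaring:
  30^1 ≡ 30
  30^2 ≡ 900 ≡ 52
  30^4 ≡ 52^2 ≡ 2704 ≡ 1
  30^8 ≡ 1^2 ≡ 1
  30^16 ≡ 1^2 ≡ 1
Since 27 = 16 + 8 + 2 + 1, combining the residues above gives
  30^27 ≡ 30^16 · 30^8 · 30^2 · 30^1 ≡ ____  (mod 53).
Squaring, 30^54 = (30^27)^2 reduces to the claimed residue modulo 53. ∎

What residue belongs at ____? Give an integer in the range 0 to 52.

Multiply the listed residues: 1 · 1 · 52 · 30 = 1 → 52 → 1560.
Reducing modulo 53: 1560 = 29·53 + 23, so 30^27 ≡ 23.

23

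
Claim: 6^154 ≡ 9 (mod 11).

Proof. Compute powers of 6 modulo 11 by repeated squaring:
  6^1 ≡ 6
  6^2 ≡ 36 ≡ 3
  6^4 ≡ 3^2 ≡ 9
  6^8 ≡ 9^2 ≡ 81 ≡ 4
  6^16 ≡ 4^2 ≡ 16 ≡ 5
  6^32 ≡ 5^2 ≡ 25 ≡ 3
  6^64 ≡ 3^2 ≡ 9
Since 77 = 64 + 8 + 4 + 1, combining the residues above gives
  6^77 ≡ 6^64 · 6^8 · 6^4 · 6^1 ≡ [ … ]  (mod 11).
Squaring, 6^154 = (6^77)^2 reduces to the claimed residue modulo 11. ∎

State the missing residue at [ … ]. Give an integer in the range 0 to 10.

8

6^64 · 6^8 · 6^4 · 6^1 ≡ 9 · 4 · 9 · 6 = 1944.
1944 mod 11 = 8, so 6^77 ≡ 8 (mod 11).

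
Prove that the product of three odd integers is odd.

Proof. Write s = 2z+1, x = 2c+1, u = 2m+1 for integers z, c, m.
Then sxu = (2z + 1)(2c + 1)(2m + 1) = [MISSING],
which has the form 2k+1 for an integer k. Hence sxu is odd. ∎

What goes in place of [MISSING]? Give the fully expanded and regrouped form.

Expanding: (2z + 1)(2c + 1)(2m + 1) = 8cmz + 4cm + 4cz + 2c + 4mz + 2m + 2z + 1.
Every term except the constant is even, so this is 2(4cmz + 2cm + 2cz + c + 2mz + m + z) + 1,
and 4cmz + 2cm + 2cz + c + 2mz + m + z ∈ ℤ gives the required form.

2(4cmz + 2cm + 2cz + c + 2mz + m + z) + 1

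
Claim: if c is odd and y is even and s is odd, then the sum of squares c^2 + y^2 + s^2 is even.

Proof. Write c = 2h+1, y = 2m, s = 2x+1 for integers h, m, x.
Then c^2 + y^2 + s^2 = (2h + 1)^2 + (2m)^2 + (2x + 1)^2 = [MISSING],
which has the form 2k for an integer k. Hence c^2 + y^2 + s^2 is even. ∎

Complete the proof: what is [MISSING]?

2(2h^2 + 2h + 2m^2 + 2x^2 + 2x + 1)

Expanding: (2h + 1)^2 + (2m)^2 + (2x + 1)^2 = 4h^2 + 4h + 4m^2 + 4x^2 + 4x + 2.
Every term is even; pulling out the factor of 2 gives 2(2h^2 + 2h + 2m^2 + 2x^2 + 2x + 1).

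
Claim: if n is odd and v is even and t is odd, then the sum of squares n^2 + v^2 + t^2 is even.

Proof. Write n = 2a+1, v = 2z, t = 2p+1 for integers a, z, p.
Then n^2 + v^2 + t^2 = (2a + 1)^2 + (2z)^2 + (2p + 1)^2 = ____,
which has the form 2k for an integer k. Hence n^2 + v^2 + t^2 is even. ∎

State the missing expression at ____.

Expanding: (2a + 1)^2 + (2z)^2 + (2p + 1)^2 = 4a^2 + 4a + 4p^2 + 4p + 4z^2 + 2.
Every term is even; pulling out the factor of 2 gives 2(2a^2 + 2a + 2p^2 + 2p + 2z^2 + 1).

2(2a^2 + 2a + 2p^2 + 2p + 2z^2 + 1)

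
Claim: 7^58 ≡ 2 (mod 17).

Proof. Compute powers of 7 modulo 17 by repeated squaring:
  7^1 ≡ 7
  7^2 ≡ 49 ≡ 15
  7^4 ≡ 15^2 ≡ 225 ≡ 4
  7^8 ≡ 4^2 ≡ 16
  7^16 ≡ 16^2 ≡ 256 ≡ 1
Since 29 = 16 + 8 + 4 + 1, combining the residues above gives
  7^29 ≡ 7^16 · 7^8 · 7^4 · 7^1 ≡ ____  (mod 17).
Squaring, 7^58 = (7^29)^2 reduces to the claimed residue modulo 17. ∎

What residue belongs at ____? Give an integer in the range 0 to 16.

Multiply the listed residues: 1 · 16 · 4 · 7 = 16 → 64 → 448.
Reducing modulo 17: 448 = 26·17 + 6, so 7^29 ≡ 6.

6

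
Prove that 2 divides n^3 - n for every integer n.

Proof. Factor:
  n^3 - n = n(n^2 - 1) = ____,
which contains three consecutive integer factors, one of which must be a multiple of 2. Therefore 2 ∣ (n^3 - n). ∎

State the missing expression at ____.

n(n^2 - 1) = n(n - 1)(n + 1) = (n - 1)n(n + 1).
These three factors are consecutive integers, so their product is divisible by 2.

(n - 1)n(n + 1)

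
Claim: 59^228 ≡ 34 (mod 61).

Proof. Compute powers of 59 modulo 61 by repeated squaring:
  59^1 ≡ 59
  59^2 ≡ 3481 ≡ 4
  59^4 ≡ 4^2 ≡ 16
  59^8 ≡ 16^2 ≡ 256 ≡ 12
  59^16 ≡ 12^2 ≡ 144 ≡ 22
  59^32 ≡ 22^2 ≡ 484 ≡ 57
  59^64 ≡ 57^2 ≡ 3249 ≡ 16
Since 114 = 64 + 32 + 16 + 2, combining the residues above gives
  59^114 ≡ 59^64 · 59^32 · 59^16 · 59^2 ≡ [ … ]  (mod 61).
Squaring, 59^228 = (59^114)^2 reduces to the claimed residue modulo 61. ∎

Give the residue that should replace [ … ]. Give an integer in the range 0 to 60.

41

59^64 · 59^32 · 59^16 · 59^2 ≡ 16 · 57 · 22 · 4 = 80256.
80256 mod 61 = 41, so 59^114 ≡ 41 (mod 61).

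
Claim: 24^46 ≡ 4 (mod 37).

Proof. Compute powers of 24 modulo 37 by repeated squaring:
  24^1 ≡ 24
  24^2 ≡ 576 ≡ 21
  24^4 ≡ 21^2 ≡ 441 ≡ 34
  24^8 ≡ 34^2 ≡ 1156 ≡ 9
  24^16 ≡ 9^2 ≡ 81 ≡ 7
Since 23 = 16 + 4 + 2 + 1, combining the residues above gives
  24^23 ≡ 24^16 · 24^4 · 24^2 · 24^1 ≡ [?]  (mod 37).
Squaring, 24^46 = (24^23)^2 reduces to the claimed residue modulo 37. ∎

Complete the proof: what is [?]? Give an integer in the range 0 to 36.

Multiply the listed residues: 7 · 34 · 21 · 24 = 238 → 4998 → 119952.
Reducing modulo 37: 119952 = 3241·37 + 35, so 24^23 ≡ 35.

35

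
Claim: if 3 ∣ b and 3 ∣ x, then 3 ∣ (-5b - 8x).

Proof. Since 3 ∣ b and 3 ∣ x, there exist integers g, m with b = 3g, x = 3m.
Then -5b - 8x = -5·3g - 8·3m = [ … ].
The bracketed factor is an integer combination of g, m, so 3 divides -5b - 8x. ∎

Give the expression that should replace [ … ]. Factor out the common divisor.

Pull the common 3 out of every term: -5·3g - 8·3m = 3(-5g - 8m).
-5g - 8m is an integer, which exhibits the divisibility.

3(-5g - 8m)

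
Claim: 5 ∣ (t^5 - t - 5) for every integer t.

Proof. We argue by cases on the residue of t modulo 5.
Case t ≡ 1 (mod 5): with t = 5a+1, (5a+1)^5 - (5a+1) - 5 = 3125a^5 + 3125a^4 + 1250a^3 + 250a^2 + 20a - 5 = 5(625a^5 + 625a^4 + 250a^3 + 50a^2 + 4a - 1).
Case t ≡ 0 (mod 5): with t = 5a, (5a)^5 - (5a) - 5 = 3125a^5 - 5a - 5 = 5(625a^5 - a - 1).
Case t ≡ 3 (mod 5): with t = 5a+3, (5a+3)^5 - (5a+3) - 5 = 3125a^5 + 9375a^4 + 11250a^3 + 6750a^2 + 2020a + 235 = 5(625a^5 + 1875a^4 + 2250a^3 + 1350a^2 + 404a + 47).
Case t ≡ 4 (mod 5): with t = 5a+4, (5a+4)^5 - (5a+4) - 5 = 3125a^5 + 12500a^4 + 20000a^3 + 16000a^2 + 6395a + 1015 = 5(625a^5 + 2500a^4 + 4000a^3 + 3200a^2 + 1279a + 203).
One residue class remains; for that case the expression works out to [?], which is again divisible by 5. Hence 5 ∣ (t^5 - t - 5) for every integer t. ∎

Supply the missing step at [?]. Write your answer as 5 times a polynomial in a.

Only t ≡ 2 (mod 5) is unaccounted for. Put t = 5a+2:
(5a+2)^5 - (5a+2) - 5 expands to 3125a^5 + 6250a^4 + 5000a^3 + 2000a^2 + 395a + 25,
and factoring out 5 leaves 5(625a^5 + 1250a^4 + 1000a^3 + 400a^2 + 79a + 5).

5(625a^5 + 1250a^4 + 1000a^3 + 400a^2 + 79a + 5)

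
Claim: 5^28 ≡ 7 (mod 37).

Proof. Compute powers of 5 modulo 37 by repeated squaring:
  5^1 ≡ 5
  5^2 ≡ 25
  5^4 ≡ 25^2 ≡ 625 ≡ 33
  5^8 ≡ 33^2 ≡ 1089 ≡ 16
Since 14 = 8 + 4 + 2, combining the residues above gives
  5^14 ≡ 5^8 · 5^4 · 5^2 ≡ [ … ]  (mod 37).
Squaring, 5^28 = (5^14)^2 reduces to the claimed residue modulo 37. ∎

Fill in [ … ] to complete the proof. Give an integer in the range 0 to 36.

28

Multiply the listed residues: 16 · 33 · 25 = 528 → 13200.
Reducing modulo 37: 13200 = 356·37 + 28, so 5^14 ≡ 28.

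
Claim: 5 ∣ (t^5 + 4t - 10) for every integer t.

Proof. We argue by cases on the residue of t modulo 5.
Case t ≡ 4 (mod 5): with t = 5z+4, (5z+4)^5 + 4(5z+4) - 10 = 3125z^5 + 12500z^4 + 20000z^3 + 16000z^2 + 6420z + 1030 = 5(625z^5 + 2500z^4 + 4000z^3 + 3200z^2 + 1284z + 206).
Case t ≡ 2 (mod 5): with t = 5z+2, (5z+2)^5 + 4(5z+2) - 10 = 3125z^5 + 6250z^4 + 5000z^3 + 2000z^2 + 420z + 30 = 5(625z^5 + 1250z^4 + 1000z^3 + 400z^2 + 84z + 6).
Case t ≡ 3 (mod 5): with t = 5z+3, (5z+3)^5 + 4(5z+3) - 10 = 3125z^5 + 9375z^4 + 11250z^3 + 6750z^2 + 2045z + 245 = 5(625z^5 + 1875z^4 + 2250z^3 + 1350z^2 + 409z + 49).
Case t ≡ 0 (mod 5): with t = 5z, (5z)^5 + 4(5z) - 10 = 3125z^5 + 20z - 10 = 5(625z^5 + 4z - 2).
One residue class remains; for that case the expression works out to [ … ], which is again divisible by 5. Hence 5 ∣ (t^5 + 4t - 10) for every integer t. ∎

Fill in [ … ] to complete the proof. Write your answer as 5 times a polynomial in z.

5(625z^5 + 625z^4 + 250z^3 + 50z^2 + 9z - 1)

Only t ≡ 1 (mod 5) is unaccounted for. Put t = 5z+1:
(5z+1)^5 + 4(5z+1) - 10 expands to 3125z^5 + 3125z^4 + 1250z^3 + 250z^2 + 45z - 5,
and factoring out 5 leaves 5(625z^5 + 625z^4 + 250z^3 + 50z^2 + 9z - 1).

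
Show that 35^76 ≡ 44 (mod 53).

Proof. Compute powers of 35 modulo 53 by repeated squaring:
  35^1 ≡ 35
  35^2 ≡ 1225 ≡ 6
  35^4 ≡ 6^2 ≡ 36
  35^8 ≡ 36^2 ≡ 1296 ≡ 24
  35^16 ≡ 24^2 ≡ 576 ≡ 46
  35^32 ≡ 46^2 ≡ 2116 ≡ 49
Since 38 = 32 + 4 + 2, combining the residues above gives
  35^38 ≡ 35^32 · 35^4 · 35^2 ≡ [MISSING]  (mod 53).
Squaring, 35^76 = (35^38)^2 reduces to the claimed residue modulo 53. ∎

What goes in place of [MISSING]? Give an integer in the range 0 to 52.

37

Multiply the listed residues: 49 · 36 · 6 = 1764 → 10584.
Reducing modulo 53: 10584 = 199·53 + 37, so 35^38 ≡ 37.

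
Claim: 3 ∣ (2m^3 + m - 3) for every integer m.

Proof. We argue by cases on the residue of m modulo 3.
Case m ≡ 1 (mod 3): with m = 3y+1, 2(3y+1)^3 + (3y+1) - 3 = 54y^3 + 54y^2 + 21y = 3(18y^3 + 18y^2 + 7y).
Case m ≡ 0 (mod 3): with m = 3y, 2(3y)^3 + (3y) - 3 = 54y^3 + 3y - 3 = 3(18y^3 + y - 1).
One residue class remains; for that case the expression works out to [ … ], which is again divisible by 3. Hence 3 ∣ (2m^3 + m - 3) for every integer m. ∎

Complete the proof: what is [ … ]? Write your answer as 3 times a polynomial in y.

The residues treated are {1, 0}, so the missing case is m ≡ 2 (mod 3); write m = 3y+2.
Then 2(3y+2)^3 + (3y+2) - 3 = 54y^3 + 108y^2 + 75y + 15 = 3(18y^3 + 36y^2 + 25y + 5).

3(18y^3 + 36y^2 + 25y + 5)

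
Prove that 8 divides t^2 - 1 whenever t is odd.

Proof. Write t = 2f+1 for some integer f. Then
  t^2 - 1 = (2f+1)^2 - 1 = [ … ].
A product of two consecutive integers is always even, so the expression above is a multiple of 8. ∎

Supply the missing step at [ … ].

(2f+1)^2 - 1 = 4f^2 + 4f + 1 - 1 = 4f^2 + 4f = 4f(f+1).
Since f and f+1 are consecutive, f(f+1) is even, and 4·(even) is a multiple of 8.

4f(f + 1)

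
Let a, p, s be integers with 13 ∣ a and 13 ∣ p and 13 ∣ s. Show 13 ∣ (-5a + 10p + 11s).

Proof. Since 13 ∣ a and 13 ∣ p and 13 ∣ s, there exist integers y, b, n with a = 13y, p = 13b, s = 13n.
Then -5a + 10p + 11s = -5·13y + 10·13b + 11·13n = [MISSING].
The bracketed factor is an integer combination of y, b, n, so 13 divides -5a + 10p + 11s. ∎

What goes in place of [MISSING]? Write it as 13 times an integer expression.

Each term has a factor of 13: -5·13y + 10·13b + 11·13n = 13·(10b + 11n - 5y).
Since 10b + 11n - 5y is an integer, 13 ∣ (-5a + 10p + 11s).

13(10b + 11n - 5y)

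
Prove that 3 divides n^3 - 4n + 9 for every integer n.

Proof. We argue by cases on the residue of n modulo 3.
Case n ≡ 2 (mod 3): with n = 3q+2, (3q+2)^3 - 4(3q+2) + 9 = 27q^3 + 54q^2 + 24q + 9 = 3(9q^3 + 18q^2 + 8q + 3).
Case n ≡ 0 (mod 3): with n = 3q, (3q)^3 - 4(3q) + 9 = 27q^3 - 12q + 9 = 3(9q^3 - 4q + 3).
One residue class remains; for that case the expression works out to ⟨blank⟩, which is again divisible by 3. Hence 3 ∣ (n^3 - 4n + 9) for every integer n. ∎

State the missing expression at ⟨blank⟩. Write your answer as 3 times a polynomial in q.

The residues treated are {2, 0}, so the missing case is n ≡ 1 (mod 3); write n = 3q+1.
Then (3q+1)^3 - 4(3q+1) + 9 = 27q^3 + 27q^2 - 3q + 6 = 3(9q^3 + 9q^2 - q + 2).

3(9q^3 + 9q^2 - q + 2)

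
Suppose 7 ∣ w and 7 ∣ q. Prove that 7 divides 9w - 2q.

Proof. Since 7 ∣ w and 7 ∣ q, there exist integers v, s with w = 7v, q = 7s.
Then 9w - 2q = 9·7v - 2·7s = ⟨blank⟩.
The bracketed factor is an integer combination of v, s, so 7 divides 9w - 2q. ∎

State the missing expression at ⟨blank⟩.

Pull the common 7 out of every term: 9·7v - 2·7s = 7(-2s + 9v).
-2s + 9v is an integer, which exhibits the divisibility.

7(-2s + 9v)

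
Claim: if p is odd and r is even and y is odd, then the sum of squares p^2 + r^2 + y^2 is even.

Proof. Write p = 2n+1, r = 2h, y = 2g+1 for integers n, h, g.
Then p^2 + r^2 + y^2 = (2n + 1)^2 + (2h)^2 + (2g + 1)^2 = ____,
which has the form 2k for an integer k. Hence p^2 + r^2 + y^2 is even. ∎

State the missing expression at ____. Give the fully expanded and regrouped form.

2(2g^2 + 2g + 2h^2 + 2n^2 + 2n + 1)

(2n + 1)^2 + (2h)^2 + (2g + 1)^2 = 4g^2 + 4g + 4h^2 + 4n^2 + 4n + 2
= 2(2g^2 + 2g + 2h^2 + 2n^2 + 2n + 1).
Since 2g^2 + 2g + 2h^2 + 2n^2 + 2n + 1 is an integer, the sum of squares is of the form 2k for an integer k.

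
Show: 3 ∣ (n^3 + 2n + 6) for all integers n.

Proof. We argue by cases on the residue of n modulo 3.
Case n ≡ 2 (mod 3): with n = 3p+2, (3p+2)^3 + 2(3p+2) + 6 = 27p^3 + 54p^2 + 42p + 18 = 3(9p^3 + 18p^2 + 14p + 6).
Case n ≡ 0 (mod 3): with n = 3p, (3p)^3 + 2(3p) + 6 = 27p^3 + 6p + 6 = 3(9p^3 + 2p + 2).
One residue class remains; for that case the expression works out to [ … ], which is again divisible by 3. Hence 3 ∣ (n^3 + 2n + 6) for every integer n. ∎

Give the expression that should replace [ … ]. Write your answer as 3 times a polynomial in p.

3(9p^3 + 9p^2 + 5p + 3)

The residues treated are {2, 0}, so the missing case is n ≡ 1 (mod 3); write n = 3p+1.
Then (3p+1)^3 + 2(3p+1) + 6 = 27p^3 + 27p^2 + 15p + 9 = 3(9p^3 + 9p^2 + 5p + 3).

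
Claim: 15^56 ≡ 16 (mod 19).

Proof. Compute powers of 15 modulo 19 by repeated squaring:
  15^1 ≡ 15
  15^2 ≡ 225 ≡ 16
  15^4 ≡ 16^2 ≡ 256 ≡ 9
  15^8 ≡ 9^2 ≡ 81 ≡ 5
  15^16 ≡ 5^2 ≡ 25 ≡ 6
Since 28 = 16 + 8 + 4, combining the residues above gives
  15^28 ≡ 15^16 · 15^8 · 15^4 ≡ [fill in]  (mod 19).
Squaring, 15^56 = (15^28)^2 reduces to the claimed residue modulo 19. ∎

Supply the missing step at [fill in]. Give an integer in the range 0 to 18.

4

Multiply the listed residues: 6 · 5 · 9 = 30 → 270.
Reducing modulo 19: 270 = 14·19 + 4, so 15^28 ≡ 4.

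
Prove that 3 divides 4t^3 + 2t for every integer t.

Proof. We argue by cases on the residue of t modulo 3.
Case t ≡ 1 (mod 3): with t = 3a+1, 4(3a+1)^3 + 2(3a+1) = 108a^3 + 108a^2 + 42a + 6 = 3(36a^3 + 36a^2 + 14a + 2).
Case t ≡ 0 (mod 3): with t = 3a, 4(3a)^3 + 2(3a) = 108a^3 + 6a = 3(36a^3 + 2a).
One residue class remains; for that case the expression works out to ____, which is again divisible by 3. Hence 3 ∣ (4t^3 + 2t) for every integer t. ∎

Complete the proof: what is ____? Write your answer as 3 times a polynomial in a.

The residues treated are {1, 0}, so the missing case is t ≡ 2 (mod 3); write t = 3a+2.
Then 4(3a+2)^3 + 2(3a+2) = 108a^3 + 216a^2 + 150a + 36 = 3(36a^3 + 72a^2 + 50a + 12).

3(36a^3 + 72a^2 + 50a + 12)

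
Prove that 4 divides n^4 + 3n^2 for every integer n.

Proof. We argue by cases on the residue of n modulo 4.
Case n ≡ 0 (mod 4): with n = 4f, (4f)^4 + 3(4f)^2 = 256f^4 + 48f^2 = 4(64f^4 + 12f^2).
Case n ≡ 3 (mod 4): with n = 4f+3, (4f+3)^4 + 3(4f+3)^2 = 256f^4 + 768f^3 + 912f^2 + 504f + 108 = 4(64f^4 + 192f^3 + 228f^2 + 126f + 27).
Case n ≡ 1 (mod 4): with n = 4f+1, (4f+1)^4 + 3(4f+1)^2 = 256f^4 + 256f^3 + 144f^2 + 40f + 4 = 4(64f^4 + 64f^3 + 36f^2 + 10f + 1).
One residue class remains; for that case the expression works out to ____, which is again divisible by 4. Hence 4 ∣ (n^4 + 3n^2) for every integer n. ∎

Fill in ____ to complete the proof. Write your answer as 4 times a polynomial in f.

The residues treated are {0, 3, 1}, so the missing case is n ≡ 2 (mod 4); write n = 4f+2.
Then (4f+2)^4 + 3(4f+2)^2 = 256f^4 + 512f^3 + 432f^2 + 176f + 28 = 4(64f^4 + 128f^3 + 108f^2 + 44f + 7).

4(64f^4 + 128f^3 + 108f^2 + 44f + 7)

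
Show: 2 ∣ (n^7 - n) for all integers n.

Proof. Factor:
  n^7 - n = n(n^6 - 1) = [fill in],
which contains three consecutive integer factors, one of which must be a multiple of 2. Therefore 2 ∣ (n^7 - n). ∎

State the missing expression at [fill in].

n^6 - 1 = (n^2 - 1)(n^4 + n^2 + 1), and n^2 - 1 = (n-1)(n+1).
So n(n^6 - 1) = (n - 1)n(n + 1)(n^4 + n^2 + 1).

(n - 1)n(n + 1)(n^4 + n^2 + 1)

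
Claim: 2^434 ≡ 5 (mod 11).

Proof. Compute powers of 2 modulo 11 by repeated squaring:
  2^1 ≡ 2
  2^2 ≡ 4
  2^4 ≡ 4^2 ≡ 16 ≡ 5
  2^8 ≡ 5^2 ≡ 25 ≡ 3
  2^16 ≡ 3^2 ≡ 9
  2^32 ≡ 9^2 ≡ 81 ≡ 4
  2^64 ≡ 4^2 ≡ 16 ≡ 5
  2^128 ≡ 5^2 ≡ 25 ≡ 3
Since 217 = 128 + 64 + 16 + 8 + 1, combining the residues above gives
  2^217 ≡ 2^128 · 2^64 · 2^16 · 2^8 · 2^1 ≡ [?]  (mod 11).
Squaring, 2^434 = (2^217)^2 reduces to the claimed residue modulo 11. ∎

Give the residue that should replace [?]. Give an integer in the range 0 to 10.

Multiply the listed residues: 3 · 5 · 9 · 3 · 2 = 15 → 135 → 405 → 810.
Reducing modulo 11: 810 = 73·11 + 7, so 2^217 ≡ 7.

7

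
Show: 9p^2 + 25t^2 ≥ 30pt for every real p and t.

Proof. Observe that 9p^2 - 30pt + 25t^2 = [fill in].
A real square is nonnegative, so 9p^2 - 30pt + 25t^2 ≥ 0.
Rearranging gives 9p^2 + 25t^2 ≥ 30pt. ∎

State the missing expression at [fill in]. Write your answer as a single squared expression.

(3p - 5t)^2

9p^2 - 30pt + 25t^2 is a perfect-square trinomial: the outer terms are (3p)^2 and (5t)^2, and the cross term is -2·3p·5t.
So 9p^2 - 30pt + 25t^2 = (3p - 5t)^2 ≥ 0.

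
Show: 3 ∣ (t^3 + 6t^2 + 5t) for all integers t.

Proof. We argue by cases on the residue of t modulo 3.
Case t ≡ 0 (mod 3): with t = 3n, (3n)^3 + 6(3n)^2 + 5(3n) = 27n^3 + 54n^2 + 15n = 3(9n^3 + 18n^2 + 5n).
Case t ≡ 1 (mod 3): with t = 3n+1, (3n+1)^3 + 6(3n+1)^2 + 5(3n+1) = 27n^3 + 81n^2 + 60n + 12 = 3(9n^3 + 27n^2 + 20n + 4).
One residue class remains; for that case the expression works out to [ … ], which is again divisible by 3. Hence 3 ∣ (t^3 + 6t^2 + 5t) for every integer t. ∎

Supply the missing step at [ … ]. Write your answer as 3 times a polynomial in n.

3(9n^3 + 36n^2 + 41n + 14)

Only t ≡ 2 (mod 3) is unaccounted for. Put t = 3n+2:
(3n+2)^3 + 6(3n+2)^2 + 5(3n+2) expands to 27n^3 + 108n^2 + 123n + 42,
and factoring out 3 leaves 3(9n^3 + 36n^2 + 41n + 14).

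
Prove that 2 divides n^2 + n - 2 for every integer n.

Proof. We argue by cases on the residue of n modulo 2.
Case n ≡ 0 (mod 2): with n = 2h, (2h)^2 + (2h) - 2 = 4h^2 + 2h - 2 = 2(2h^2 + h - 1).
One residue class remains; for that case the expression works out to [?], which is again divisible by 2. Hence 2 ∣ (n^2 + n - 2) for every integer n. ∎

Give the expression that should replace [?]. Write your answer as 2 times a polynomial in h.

2(2h^2 + 3h)

The residues treated are {0}, so the missing case is n ≡ 1 (mod 2); write n = 2h+1.
Then (2h+1)^2 + (2h+1) - 2 = 4h^2 + 6h = 2(2h^2 + 3h).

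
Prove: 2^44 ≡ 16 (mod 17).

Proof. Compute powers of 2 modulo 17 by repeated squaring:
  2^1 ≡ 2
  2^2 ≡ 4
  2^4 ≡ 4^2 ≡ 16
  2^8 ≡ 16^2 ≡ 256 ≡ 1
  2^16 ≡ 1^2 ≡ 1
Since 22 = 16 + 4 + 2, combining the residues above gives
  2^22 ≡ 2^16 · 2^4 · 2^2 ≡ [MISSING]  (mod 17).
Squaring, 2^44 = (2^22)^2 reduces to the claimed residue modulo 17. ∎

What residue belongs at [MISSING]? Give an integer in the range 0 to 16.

2^16 · 2^4 · 2^2 ≡ 1 · 16 · 4 = 64.
64 mod 17 = 13, so 2^22 ≡ 13 (mod 17).

13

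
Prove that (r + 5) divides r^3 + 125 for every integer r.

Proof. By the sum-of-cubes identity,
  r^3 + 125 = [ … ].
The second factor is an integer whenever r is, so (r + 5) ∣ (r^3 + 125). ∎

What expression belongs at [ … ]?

Polynomial division of r^3 + 125 by r + 5 leaves remainder 0 and quotient r^2 - 5r + 25.
Hence r^3 + 125 = (r + 5)(r^2 - 5r + 25).

(r + 5)(r^2 - 5r + 25)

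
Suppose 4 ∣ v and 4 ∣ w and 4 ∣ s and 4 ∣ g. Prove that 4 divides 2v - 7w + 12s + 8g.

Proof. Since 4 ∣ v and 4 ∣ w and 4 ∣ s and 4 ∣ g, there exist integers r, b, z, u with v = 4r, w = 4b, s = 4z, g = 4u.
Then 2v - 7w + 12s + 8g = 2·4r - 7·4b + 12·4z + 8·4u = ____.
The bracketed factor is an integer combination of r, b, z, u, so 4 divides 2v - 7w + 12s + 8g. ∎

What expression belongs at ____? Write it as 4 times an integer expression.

Pull the common 4 out of every term: 2·4r - 7·4b + 12·4z + 8·4u = 4(-7b + 2r + 8u + 12z).
-7b + 2r + 8u + 12z is an integer, which exhibits the divisibility.

4(-7b + 2r + 8u + 12z)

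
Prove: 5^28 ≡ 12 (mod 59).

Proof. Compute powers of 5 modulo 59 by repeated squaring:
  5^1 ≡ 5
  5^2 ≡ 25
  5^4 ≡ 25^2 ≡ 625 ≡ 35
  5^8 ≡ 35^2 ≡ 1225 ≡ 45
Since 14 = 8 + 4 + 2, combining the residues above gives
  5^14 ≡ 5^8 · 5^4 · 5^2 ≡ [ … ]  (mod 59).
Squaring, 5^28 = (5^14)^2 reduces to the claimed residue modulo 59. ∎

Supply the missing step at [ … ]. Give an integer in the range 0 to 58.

22

5^8 · 5^4 · 5^2 ≡ 45 · 35 · 25 = 39375.
39375 mod 59 = 22, so 5^14 ≡ 22 (mod 59).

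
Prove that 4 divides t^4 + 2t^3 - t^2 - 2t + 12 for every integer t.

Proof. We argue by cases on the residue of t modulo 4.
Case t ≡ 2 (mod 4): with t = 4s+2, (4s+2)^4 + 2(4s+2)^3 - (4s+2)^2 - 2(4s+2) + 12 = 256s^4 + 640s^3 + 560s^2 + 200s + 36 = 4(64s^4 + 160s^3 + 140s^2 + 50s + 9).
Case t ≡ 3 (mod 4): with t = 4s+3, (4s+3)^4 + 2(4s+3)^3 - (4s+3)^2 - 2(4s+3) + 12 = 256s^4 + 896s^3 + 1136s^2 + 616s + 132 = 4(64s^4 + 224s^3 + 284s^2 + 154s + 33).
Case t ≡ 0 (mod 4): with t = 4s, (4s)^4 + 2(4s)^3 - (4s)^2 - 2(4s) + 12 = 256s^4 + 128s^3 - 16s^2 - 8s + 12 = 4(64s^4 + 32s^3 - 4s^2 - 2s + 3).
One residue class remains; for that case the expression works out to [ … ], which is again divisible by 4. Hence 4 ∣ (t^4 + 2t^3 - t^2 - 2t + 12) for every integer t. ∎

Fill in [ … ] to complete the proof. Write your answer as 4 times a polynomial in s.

Only t ≡ 1 (mod 4) is unaccounted for. Put t = 4s+1:
(4s+1)^4 + 2(4s+1)^3 - (4s+1)^2 - 2(4s+1) + 12 expands to 256s^4 + 384s^3 + 176s^2 + 24s + 12,
and factoring out 4 leaves 4(64s^4 + 96s^3 + 44s^2 + 6s + 3).

4(64s^4 + 96s^3 + 44s^2 + 6s + 3)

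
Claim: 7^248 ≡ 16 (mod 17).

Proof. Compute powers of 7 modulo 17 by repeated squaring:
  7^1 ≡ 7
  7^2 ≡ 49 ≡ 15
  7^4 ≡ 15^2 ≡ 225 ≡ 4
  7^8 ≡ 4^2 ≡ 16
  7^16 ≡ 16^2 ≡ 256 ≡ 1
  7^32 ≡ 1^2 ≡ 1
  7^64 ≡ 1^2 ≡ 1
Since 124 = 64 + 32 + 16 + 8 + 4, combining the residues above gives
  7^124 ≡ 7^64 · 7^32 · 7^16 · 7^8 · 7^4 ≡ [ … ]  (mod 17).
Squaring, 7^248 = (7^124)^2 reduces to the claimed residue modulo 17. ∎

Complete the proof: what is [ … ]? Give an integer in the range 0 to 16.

13

Multiply the listed residues: 1 · 1 · 1 · 16 · 4 = 1 → 1 → 16 → 64.
Reducing modulo 17: 64 = 3·17 + 13, so 7^124 ≡ 13.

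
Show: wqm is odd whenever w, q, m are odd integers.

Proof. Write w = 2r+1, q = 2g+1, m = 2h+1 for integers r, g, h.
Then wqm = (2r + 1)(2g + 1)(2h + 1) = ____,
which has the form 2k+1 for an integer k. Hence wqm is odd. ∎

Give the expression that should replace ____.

(2r + 1)(2g + 1)(2h + 1) = 8ghr + 4gh + 4gr + 2g + 4hr + 2h + 2r + 1
= 2(4ghr + 2gh + 2gr + g + 2hr + h + r) + 1.
Since 4ghr + 2gh + 2gr + g + 2hr + h + r is an integer, the product is of the form 2k+1 for an integer k.

2(4ghr + 2gh + 2gr + g + 2hr + h + r) + 1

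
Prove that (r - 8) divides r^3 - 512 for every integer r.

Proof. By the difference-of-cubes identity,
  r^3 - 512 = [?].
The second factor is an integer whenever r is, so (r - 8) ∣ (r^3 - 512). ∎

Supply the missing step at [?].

a^3 - b^3 = (a - b)(a^2 + ab + b^2). With a = r, b = 8:
r^3 - 512 = (r - 8)(r^2 + 8r + 64).

(r - 8)(r^2 + 8r + 64)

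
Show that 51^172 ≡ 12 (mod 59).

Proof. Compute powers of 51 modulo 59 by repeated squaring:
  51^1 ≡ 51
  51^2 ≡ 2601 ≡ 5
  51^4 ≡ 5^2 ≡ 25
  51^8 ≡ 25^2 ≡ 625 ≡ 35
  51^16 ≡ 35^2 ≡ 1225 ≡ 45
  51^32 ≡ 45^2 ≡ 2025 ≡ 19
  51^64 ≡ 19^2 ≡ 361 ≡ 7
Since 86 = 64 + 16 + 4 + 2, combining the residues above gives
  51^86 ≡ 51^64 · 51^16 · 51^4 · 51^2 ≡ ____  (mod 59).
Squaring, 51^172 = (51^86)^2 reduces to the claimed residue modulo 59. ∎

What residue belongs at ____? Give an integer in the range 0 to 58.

22

51^64 · 51^16 · 51^4 · 51^2 ≡ 7 · 45 · 25 · 5 = 39375.
39375 mod 59 = 22, so 51^86 ≡ 22 (mod 59).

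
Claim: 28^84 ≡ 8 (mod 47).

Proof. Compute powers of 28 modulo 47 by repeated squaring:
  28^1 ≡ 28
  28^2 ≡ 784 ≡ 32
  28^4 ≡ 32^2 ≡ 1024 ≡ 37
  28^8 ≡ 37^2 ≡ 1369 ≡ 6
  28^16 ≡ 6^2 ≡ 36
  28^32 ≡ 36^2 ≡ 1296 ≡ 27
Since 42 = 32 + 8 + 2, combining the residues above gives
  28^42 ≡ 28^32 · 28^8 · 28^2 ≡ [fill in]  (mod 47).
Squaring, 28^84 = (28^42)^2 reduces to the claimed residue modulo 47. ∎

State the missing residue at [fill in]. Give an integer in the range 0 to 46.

14

28^32 · 28^8 · 28^2 ≡ 27 · 6 · 32 = 5184.
5184 mod 47 = 14, so 28^42 ≡ 14 (mod 47).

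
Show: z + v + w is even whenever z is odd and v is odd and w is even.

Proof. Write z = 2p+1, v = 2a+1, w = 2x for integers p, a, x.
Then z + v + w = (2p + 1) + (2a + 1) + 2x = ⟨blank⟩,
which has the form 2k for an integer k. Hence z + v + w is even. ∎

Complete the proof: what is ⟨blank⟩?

2(a + p + x + 1)

Expanding: (2p + 1) + (2a + 1) + 2x = 2a + 2p + 2x + 2.
Every term is even; pulling out the factor of 2 gives 2(a + p + x + 1).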